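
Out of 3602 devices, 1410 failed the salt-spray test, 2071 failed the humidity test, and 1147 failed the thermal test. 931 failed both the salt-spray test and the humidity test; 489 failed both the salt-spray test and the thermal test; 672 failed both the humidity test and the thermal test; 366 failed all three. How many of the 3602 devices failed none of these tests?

By inclusion–exclusion:
|at least one| = 1410 + 2071 + 1147 − 931 − 489 − 672 + 366 = 2902
None: 3602 − 2902 = 700

700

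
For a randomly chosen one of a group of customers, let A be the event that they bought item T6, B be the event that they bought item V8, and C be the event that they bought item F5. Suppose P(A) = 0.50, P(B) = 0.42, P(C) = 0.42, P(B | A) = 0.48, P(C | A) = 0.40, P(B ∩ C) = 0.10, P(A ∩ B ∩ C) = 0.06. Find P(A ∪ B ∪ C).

0.86

P(A ∩ B) = P(A)·P(B|A) = 0.50 × 0.48 = 0.24
P(A ∩ C) = P(A)·P(C|A) = 0.50 × 0.40 = 0.20
Apply inclusion-exclusion:
P(A ∪ B ∪ C) = 0.50 + 0.42 + 0.42 − 0.24 − 0.20 − 0.10 + 0.06 = 0.86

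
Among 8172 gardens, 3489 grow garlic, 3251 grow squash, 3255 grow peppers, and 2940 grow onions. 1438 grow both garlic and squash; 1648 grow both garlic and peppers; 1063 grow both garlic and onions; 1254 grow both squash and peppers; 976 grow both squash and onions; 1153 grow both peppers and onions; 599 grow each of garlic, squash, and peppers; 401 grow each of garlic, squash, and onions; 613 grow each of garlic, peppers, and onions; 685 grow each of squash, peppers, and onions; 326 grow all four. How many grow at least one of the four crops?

7375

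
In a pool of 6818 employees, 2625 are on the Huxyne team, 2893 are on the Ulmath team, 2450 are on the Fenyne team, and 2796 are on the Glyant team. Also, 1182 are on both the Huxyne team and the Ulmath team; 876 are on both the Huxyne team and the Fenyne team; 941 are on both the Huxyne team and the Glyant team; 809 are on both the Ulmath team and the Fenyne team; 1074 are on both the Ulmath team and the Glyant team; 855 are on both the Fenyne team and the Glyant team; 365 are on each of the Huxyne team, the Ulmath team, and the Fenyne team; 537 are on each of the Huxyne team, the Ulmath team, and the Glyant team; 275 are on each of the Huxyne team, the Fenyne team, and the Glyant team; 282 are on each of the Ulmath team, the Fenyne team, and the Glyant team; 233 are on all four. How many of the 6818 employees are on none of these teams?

565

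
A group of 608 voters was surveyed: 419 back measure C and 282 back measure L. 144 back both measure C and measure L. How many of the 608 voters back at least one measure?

Using inclusion–exclusion:
|union| = 419 + 282 − 144 = 557

557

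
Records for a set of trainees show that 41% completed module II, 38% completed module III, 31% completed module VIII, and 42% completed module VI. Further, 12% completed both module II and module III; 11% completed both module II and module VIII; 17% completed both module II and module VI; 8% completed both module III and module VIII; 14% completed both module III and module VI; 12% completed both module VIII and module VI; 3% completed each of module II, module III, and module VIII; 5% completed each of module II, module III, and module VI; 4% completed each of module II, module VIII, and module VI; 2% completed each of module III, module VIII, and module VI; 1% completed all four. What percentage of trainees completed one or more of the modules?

Inclusion–exclusion gives
P(at least one) = 41 + 38 + 31 + 42 − 12 − 11 − 17 − 8 − 14 − 12 + 3 + 5 + 4 + 2 − 1 = 91%

91%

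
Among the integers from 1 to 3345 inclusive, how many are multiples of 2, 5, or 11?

Inclusion–exclusion gives
1672 + 669 + 304 − 334 − 152 − 60 + 30 = 2129

2129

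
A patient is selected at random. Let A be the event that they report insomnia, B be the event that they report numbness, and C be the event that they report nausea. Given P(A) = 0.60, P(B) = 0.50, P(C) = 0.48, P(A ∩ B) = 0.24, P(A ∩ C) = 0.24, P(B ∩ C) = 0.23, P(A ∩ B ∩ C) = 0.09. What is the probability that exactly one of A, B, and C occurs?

P(exactly one) = 0.60 + 0.50 + 0.48 − 2·0.24 − 2·0.24 − 2·0.23 + 3·0.09 = 0.43

0.43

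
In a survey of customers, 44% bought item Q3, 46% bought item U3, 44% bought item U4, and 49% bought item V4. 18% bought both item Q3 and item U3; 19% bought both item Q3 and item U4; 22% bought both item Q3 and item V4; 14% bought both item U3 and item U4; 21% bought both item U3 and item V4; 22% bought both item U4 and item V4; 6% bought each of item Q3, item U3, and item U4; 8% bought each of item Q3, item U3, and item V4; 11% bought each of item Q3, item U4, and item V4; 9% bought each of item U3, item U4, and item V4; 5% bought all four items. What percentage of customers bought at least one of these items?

96%

By inclusion–exclusion:
P(union) = 44 + 46 + 44 + 49 − 18 − 19 − 22 − 14 − 21 − 22 + 6 + 8 + 11 + 9 − 5 = 96%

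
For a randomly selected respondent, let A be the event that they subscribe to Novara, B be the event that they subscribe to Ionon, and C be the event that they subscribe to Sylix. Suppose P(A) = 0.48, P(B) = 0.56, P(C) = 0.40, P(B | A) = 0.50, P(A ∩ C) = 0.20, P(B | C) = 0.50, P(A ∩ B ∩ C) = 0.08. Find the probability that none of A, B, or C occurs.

P(A ∩ B) = P(A)·P(B|A) = 0.48 × 0.50 = 0.24
P(B ∩ C) = P(C)·P(B|C) = 0.40 × 0.50 = 0.20
P(A ∪ B ∪ C) = 0.48 + 0.56 + 0.40 − 0.24 − 0.20 − 0.20 + 0.08 = 0.88
P(none) = 1 − 0.88 = 0.12

0.12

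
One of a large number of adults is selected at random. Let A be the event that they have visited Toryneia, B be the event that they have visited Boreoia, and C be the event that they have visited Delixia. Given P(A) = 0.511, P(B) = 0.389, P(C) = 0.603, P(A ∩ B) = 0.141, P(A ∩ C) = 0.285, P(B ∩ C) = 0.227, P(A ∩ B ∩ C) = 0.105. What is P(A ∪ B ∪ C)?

0.955

P(A ∪ B ∪ C) = 0.511 + 0.389 + 0.603 − 0.141 − 0.285 − 0.227 + 0.105 = 0.955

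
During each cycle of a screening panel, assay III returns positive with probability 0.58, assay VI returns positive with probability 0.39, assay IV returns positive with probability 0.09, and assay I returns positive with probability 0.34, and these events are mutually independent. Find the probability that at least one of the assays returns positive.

0.84612628

P(none) = (1 − 0.58) × (1 − 0.39) × (1 − 0.09) × (1 − 0.34) = 0.42 × 0.61 × 0.91 × 0.66 = 0.15387372
P(at least one) = 1 − 0.15387372 = 0.84612628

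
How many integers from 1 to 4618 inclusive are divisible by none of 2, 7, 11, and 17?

⌊4618/2⌋ + ⌊4618/7⌋ + ⌊4618/11⌋ + ⌊4618/17⌋ − ⌊4618/14⌋ − ⌊4618/22⌋ − ⌊4618/34⌋ − ⌊4618/77⌋ − ⌊4618/119⌋ − ⌊4618/187⌋ + ⌊4618/154⌋ + ⌊4618/238⌋ + ⌊4618/374⌋ + ⌊4618/1309⌋ − ⌊4618/2618⌋ = 2309 + 659 + 419 + 271 − 329 − 209 − 135 − 59 − 38 − 24 + 29 + 19 + 12 + 3 − 1 = 2926
4618 − 2926 = 1692

1692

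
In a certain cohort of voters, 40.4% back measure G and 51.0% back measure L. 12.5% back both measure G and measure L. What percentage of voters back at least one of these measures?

78.9%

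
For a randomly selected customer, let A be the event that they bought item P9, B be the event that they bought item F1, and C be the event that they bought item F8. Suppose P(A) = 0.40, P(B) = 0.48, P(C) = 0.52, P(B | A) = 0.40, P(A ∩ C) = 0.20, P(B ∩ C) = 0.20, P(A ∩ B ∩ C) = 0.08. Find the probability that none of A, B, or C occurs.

P(A ∩ B) = P(A)·P(B|A) = 0.40 × 0.40 = 0.16
Apply inclusion-exclusion:
P(A ∪ B ∪ C) = 0.40 + 0.48 + 0.52 − 0.16 − 0.20 − 0.20 + 0.08 = 0.92
P(none) = 1 − 0.92 = 0.08

0.08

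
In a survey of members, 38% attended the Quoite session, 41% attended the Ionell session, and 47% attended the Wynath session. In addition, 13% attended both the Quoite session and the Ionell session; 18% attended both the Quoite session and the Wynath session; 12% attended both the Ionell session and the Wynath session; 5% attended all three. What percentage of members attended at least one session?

88%

P(at least one) = 38 + 41 + 47 − 13 − 18 − 12 + 5 = 88%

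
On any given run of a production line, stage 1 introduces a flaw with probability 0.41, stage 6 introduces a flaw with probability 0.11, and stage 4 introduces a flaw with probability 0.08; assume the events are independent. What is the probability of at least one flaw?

P(none) = (1 − 0.41) × (1 − 0.11) × (1 − 0.08) = 0.59 × 0.89 × 0.92 = 0.483092
P(at least one) = 1 − 0.483092 = 0.516908

0.516908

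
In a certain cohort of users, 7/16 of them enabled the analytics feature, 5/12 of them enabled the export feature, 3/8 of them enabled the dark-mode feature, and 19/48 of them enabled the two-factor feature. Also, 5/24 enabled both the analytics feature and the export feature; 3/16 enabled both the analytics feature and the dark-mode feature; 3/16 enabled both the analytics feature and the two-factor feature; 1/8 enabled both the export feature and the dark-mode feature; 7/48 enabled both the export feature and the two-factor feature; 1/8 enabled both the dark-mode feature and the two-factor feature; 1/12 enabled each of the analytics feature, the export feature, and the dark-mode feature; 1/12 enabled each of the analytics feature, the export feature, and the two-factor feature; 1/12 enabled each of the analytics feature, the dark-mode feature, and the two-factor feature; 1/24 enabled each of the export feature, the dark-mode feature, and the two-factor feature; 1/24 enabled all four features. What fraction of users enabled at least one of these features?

43/48

P(at least one) = 7/16 + 5/12 + 3/8 + 19/48 − 5/24 − 3/16 − 3/16 − 1/8 − 7/48 − 1/8 + 1/12 + 1/12 + 1/12 + 1/24 − 1/24 = 43/48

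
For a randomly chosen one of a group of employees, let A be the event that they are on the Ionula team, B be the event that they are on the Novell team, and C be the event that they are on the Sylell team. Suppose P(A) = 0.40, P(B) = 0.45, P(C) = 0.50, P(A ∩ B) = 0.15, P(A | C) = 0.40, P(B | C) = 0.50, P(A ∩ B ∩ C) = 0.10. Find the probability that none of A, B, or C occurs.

0.15

P(A ∩ C) = P(C)·P(A|C) = 0.50 × 0.40 = 0.20
P(B ∩ C) = P(C)·P(B|C) = 0.50 × 0.50 = 0.25
Using inclusion–exclusion:
P(A ∪ B ∪ C) = 0.40 + 0.45 + 0.50 − 0.15 − 0.20 − 0.25 + 0.10 = 0.85
P(none) = 1 − 0.85 = 0.15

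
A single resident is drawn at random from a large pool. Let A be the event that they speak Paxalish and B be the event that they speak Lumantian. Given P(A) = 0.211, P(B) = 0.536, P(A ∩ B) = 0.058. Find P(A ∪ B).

By inclusion-exclusion,
P(A ∪ B) = 0.211 + 0.536 − 0.058 = 0.689

0.689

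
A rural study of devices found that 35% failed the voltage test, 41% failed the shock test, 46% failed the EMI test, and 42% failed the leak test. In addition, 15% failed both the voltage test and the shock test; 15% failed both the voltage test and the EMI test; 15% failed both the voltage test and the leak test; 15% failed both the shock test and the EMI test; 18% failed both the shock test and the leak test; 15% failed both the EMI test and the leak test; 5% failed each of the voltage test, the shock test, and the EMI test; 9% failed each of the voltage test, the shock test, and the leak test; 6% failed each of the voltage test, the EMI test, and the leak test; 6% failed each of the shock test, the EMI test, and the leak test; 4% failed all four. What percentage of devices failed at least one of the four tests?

93%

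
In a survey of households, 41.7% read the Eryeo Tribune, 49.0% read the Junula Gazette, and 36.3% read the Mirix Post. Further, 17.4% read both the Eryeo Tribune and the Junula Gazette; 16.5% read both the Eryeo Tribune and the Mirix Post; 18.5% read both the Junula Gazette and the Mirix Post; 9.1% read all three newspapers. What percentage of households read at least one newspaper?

83.7%

By inclusion-exclusion,
P(at least one) = 41.7 + 49.0 + 36.3 − 17.4 − 16.5 − 18.5 + 9.1 = 83.7%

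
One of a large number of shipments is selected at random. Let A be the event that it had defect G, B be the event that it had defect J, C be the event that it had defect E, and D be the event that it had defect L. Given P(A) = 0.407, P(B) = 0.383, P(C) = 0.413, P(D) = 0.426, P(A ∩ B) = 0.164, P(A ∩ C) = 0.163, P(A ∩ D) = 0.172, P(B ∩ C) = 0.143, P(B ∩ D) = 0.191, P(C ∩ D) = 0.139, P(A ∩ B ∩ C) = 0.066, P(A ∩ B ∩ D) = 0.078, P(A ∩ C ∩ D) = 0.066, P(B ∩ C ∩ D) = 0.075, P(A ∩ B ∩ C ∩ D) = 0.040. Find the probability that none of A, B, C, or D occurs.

0.098

P(A ∪ B ∪ C ∪ D) = 0.407 + 0.383 + 0.413 + 0.426 − 0.164 − 0.163 − 0.172 − 0.143 − 0.191 − 0.139 + 0.066 + 0.078 + 0.066 + 0.075 − 0.040 = 0.902
P(none) = 1 − 0.902 = 0.098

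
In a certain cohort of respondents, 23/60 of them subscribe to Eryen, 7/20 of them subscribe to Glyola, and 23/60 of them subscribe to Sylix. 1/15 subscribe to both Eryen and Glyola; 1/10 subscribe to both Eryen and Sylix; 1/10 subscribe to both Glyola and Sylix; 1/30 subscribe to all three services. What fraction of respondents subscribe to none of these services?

P(union) = 23/60 + 7/20 + 23/60 − 1/15 − 1/10 − 1/10 + 1/30 = 53/60
P(none) = 1 − 53/60 = 7/60

7/60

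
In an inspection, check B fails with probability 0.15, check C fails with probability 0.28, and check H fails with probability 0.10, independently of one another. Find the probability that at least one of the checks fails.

0.4492

P(none) = (1 − 0.15) × (1 − 0.28) × (1 − 0.10) = 0.85 × 0.72 × 0.90 = 0.5508
P(at least one) = 1 − 0.5508 = 0.4492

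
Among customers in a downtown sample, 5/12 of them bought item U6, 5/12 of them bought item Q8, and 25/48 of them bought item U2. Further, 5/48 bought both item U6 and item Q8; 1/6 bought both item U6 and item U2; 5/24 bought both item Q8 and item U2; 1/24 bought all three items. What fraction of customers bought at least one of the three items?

11/12

By inclusion–exclusion:
P(at least one) = 5/12 + 5/12 + 25/48 − 5/48 − 1/6 − 5/24 + 1/24 = 11/12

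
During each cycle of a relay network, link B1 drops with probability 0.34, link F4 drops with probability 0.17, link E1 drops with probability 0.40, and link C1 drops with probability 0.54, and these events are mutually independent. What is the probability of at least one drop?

P(none) = (1 − 0.34) × (1 − 0.17) × (1 − 0.40) × (1 − 0.54) = 0.66 × 0.83 × 0.60 × 0.46 = 0.1511928
P(at least one) = 1 − 0.1511928 = 0.8488072

0.8488072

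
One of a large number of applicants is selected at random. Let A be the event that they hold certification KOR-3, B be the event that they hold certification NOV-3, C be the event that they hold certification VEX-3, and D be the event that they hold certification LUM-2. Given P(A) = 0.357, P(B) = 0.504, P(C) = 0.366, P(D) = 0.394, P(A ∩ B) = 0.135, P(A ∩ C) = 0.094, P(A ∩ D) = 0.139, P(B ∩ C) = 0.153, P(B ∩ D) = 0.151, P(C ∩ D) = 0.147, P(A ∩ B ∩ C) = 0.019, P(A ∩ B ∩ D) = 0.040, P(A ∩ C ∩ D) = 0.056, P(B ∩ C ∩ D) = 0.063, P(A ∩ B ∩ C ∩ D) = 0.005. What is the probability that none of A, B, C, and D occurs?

0.025

By inclusion–exclusion:
P(A ∪ B ∪ C ∪ D) = 0.357 + 0.504 + 0.366 + 0.394 − 0.135 − 0.094 − 0.139 − 0.153 − 0.151 − 0.147 + 0.019 + 0.040 + 0.056 + 0.063 − 0.005 = 0.975
P(none) = 1 − 0.975 = 0.025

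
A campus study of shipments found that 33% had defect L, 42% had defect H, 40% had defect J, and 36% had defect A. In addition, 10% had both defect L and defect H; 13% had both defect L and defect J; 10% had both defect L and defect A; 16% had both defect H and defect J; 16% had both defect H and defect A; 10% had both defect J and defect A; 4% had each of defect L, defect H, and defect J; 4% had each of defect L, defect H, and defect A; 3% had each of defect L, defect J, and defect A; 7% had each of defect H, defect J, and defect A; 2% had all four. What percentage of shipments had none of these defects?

8%

Apply inclusion-exclusion:
P(at least one) = 33 + 42 + 40 + 36 − 10 − 13 − 10 − 16 − 16 − 10 + 4 + 4 + 3 + 7 − 2 = 92%
P(none) = 100% − 92% = 8%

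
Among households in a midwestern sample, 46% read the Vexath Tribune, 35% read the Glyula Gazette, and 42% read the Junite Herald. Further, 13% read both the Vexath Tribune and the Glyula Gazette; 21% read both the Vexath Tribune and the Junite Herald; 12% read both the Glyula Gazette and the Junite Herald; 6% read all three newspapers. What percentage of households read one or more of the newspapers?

83%

Using inclusion–exclusion:
P(≥1) = 46 + 35 + 42 − 13 − 21 − 12 + 6 = 83%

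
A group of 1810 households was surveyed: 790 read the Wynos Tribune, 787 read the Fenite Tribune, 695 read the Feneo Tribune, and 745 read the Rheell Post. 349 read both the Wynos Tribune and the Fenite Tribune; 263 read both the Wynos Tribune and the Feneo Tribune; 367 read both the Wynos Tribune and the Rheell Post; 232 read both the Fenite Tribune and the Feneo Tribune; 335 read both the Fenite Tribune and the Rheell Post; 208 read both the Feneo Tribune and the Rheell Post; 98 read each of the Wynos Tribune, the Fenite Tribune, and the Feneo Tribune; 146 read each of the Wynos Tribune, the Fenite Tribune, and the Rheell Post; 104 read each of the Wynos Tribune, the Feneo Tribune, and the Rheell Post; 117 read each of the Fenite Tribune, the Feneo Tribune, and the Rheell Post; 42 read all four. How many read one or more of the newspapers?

N(≥1) = 790 + 787 + 695 + 745 − 349 − 263 − 367 − 232 − 335 − 208 + 98 + 146 + 104 + 117 − 42 = 1686

1686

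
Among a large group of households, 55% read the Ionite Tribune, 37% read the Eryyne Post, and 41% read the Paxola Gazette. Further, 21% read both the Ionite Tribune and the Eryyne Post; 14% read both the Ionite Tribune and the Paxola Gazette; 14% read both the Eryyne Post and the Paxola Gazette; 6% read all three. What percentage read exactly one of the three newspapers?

53%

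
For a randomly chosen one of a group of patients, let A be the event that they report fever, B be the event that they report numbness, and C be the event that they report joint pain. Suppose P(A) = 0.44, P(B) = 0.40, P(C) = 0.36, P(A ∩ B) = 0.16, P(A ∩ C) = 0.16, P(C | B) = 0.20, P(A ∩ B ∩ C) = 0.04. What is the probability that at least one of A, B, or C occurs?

P(B ∩ C) = P(B)·P(C|B) = 0.40 × 0.20 = 0.08
P(A ∪ B ∪ C) = 0.44 + 0.40 + 0.36 − 0.16 − 0.16 − 0.08 + 0.04 = 0.84

0.84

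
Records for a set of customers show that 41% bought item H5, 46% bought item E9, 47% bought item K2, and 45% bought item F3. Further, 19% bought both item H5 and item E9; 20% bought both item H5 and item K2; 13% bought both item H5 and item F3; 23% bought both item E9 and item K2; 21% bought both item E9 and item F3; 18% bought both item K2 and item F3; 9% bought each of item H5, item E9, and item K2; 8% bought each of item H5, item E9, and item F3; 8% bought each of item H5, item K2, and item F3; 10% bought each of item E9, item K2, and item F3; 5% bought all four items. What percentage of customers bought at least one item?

P(at least one) = 41 + 46 + 47 + 45 − 19 − 20 − 13 − 23 − 21 − 18 + 9 + 8 + 8 + 10 − 5 = 95%

95%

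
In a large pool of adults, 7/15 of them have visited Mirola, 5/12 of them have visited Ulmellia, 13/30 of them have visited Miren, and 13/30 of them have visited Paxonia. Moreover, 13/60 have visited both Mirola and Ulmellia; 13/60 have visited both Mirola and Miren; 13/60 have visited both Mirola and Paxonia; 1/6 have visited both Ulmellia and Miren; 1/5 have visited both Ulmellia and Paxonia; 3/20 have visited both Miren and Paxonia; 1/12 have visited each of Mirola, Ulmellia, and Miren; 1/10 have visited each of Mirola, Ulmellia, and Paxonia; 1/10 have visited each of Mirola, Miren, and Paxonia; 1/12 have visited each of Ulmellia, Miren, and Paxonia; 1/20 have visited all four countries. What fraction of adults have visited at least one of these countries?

9/10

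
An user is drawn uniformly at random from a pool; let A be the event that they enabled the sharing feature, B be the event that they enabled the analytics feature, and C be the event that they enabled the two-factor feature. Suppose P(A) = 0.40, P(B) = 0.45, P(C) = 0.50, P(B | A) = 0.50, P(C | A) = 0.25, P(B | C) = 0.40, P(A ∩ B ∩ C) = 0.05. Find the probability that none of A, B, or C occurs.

P(A ∩ B) = P(A)·P(B|A) = 0.40 × 0.50 = 0.20
P(A ∩ C) = P(A)·P(C|A) = 0.40 × 0.25 = 0.10
P(B ∩ C) = P(C)·P(B|C) = 0.50 × 0.40 = 0.20
By inclusion–exclusion:
P(A ∪ B ∪ C) = 0.40 + 0.45 + 0.50 − 0.20 − 0.10 − 0.20 + 0.05 = 0.90
P(none) = 1 − 0.90 = 0.10

0.10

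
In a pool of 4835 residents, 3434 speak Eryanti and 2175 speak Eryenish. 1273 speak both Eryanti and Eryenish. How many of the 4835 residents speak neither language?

By inclusion-exclusion,
|at least one| = 3434 + 2175 − 1273 = 4336
None: 4835 − 4336 = 499

499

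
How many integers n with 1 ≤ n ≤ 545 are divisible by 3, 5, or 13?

276

Using inclusion–exclusion:
⌊545/3⌋ + ⌊545/5⌋ + ⌊545/13⌋ − ⌊545/15⌋ − ⌊545/39⌋ − ⌊545/65⌋ + ⌊545/195⌋ = 181 + 109 + 41 − 36 − 13 − 8 + 2 = 276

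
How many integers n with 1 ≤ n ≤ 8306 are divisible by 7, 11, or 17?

2215

1186 + 755 + 488 − 107 − 69 − 44 + 6 = 2215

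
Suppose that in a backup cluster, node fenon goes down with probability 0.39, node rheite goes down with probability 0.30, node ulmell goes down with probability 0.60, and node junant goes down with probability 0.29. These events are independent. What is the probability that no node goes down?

0.121268

P(none) = (1 − 0.39) × (1 − 0.30) × (1 − 0.60) × (1 − 0.29) = 0.61 × 0.70 × 0.40 × 0.71 = 0.121268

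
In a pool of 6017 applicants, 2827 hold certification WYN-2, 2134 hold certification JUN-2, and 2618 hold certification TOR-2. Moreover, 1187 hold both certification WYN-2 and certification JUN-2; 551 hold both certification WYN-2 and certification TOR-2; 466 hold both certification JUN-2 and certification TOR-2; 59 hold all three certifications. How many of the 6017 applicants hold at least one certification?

5434

|at least one| = 2827 + 2134 + 2618 − 1187 − 551 − 466 + 59 = 5434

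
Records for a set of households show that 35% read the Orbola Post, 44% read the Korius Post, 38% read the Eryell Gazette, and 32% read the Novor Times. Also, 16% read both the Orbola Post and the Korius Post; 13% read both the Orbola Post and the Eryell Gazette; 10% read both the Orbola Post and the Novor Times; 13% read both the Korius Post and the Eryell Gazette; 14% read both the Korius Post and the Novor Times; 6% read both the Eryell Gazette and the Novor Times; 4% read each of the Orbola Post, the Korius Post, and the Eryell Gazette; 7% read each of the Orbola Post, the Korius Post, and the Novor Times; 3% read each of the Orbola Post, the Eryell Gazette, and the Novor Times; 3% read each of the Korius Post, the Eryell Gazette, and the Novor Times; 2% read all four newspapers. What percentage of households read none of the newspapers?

8%

P(at least one) = 35 + 44 + 38 + 32 − 16 − 13 − 10 − 13 − 14 − 6 + 4 + 7 + 3 + 3 − 2 = 92%
P(none) = 100% − 92% = 8%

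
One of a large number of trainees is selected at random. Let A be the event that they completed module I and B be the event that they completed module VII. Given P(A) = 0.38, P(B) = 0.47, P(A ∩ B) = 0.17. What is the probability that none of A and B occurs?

Apply inclusion-exclusion:
P(A ∪ B) = 0.38 + 0.47 − 0.17 = 0.68
P(none) = 1 − 0.68 = 0.32

0.32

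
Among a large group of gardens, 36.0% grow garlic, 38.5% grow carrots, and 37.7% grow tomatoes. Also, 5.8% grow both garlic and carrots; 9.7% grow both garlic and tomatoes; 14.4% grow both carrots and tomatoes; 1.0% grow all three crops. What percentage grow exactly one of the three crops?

P(exactly one) = 36.0 + 38.5 + 37.7 − 2·5.8 − 2·9.7 − 2·14.4 + 3·1.0 = 55.4%

55.4%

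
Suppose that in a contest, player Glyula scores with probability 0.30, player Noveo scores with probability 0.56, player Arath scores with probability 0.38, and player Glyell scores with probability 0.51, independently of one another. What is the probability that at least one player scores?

Since the events are independent, P(none) is the product of the individual non-occurrence probabilities.
P(none) = (1 − 0.30) × (1 − 0.56) × (1 − 0.38) × (1 − 0.51) = 0.70 × 0.44 × 0.62 × 0.49 = 0.0935704
P(at least one) = 1 − 0.0935704 = 0.9064296

0.9064296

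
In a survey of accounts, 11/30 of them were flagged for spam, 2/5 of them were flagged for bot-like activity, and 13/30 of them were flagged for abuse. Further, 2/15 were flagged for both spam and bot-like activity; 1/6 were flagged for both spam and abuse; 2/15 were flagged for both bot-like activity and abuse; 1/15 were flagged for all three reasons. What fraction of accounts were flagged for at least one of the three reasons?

5/6

P(≥1) = 11/30 + 2/5 + 13/30 − 2/15 − 1/6 − 2/15 + 1/15 = 5/6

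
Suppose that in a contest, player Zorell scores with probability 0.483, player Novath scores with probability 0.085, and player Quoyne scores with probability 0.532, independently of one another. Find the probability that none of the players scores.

Independence gives P(none) = ∏(1 − pᵢ).
P(none) = (1 − 0.483) × (1 − 0.085) × (1 − 0.532) = 0.517 × 0.915 × 0.468 = 0.22138974

0.22138974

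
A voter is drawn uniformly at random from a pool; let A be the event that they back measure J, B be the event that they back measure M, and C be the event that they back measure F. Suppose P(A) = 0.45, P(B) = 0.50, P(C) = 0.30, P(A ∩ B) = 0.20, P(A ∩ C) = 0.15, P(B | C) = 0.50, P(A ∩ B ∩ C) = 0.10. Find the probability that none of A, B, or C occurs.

P(B ∩ C) = P(C)·P(B|C) = 0.30 × 0.50 = 0.15
By inclusion–exclusion:
P(A ∪ B ∪ C) = 0.45 + 0.50 + 0.30 − 0.20 − 0.15 − 0.15 + 0.10 = 0.85
P(none) = 1 − 0.85 = 0.15

0.15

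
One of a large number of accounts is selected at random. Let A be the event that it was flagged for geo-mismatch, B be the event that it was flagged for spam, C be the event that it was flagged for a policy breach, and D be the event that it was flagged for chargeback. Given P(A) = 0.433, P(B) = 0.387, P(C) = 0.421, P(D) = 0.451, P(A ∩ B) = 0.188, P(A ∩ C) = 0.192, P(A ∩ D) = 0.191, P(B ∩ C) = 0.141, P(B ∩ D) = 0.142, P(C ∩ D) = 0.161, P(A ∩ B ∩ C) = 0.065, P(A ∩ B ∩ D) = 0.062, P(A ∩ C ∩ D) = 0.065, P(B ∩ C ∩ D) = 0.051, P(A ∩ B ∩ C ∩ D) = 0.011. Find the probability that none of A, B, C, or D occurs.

0.091

By inclusion-exclusion,
P(A ∪ B ∪ C ∪ D) = 0.433 + 0.387 + 0.421 + 0.451 − 0.188 − 0.192 − 0.191 − 0.141 − 0.142 − 0.161 + 0.065 + 0.062 + 0.065 + 0.051 − 0.011 = 0.909
P(none) = 1 − 0.909 = 0.091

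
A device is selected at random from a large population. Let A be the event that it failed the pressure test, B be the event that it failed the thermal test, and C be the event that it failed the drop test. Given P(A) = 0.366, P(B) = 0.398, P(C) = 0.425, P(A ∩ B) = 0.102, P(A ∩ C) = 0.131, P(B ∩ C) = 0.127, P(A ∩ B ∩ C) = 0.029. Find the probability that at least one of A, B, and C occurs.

0.858

By inclusion–exclusion:
P(A ∪ B ∪ C) = 0.366 + 0.398 + 0.425 − 0.102 − 0.131 − 0.127 + 0.029 = 0.858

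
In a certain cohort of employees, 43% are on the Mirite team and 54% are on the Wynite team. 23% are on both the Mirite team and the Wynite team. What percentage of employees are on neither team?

26%

P(union) = 43 + 54 − 23 = 74%
P(none) = 100% − 74% = 26%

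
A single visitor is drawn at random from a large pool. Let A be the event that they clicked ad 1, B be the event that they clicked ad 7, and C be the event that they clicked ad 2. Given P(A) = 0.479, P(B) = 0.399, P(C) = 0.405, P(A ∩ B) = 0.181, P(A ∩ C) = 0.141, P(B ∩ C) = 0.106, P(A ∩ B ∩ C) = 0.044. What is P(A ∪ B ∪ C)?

By inclusion-exclusion,
P(A ∪ B ∪ C) = 0.479 + 0.399 + 0.405 − 0.181 − 0.141 − 0.106 + 0.044 = 0.899

0.899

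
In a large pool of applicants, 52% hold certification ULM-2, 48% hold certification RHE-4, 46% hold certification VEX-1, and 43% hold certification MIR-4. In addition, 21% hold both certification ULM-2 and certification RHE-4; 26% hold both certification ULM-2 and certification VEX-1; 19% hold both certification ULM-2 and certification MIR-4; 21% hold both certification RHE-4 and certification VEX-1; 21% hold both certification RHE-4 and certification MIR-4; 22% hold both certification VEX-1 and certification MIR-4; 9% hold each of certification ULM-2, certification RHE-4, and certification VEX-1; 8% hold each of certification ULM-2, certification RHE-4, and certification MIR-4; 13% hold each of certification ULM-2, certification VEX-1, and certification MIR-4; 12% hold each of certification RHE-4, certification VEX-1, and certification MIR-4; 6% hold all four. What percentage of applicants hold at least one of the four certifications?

By inclusion-exclusion,
P(union) = 52 + 48 + 46 + 43 − 21 − 26 − 19 − 21 − 21 − 22 + 9 + 8 + 13 + 12 − 6 = 95%

95%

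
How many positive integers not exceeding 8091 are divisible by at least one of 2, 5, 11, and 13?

5375

By inclusion-exclusion,
4045 + 1618 + 735 + 622 − 809 − 367 − 311 − 147 − 124 − 56 + 73 + 62 + 28 + 11 − 5 = 5375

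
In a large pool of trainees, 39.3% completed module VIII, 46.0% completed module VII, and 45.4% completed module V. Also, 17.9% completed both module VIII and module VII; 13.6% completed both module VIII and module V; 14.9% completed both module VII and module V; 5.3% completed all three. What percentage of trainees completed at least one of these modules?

89.6%

By inclusion-exclusion,
P(≥1) = 39.3 + 46.0 + 45.4 − 17.9 − 13.6 − 14.9 + 5.3 = 89.6%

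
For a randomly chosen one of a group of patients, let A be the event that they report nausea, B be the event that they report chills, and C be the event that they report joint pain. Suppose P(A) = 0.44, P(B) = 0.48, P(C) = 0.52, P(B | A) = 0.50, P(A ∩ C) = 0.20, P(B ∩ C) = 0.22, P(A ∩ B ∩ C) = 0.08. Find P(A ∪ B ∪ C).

P(A ∩ B) = P(A)·P(B|A) = 0.44 × 0.50 = 0.22
Using inclusion–exclusion:
P(A ∪ B ∪ C) = 0.44 + 0.48 + 0.52 − 0.22 − 0.20 − 0.22 + 0.08 = 0.88

0.88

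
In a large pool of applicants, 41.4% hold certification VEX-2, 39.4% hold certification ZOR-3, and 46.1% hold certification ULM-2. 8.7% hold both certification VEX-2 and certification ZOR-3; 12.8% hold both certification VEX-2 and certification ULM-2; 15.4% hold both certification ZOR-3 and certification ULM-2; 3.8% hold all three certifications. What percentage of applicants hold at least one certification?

93.8%

By inclusion-exclusion,
P(at least one) = 41.4 + 39.4 + 46.1 − 8.7 − 12.8 − 15.4 + 3.8 = 93.8%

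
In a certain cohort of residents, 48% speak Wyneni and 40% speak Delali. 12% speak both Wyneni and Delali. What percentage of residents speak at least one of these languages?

76%

Inclusion–exclusion gives
P(union) = 48 + 40 − 12 = 76%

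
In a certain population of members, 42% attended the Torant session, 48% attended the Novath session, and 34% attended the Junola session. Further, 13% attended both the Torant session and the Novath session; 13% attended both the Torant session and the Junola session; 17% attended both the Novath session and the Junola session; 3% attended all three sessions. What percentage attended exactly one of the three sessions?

P(exactly one) = 42 + 48 + 34 − 2·13 − 2·13 − 2·17 + 3·3 = 47%

47%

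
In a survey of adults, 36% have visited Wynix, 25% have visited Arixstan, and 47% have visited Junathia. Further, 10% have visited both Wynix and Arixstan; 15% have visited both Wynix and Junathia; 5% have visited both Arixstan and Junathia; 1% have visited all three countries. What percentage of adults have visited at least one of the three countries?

By inclusion–exclusion:
P(union) = 36 + 25 + 47 − 10 − 15 − 5 + 1 = 79%

79%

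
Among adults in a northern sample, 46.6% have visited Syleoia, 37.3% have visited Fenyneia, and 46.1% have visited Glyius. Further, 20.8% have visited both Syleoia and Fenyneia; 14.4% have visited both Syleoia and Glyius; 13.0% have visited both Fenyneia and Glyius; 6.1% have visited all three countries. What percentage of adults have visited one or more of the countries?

87.9%

P(union) = 46.6 + 37.3 + 46.1 − 20.8 − 14.4 − 13.0 + 6.1 = 87.9%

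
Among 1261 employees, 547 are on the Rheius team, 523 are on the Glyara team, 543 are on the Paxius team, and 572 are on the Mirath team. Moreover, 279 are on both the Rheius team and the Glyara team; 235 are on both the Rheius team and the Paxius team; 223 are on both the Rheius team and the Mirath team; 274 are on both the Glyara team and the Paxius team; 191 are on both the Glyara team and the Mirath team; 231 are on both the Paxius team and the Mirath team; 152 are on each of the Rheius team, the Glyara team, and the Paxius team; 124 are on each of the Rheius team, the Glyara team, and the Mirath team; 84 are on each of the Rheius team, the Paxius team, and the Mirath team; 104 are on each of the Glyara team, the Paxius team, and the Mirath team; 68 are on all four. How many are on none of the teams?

113

Inclusion–exclusion gives
|union| = 547 + 523 + 543 + 572 − 279 − 235 − 223 − 274 − 191 − 231 + 152 + 124 + 84 + 104 − 68 = 1148
None: 1261 − 1148 = 113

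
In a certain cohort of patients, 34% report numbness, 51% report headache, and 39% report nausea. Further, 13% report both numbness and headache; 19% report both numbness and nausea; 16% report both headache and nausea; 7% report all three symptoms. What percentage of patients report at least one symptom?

Apply inclusion-exclusion:
P(≥1) = 34 + 51 + 39 − 13 − 19 − 16 + 7 = 83%

83%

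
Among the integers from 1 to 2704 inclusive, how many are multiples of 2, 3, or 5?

1983

Inclusion–exclusion gives
1352 + 901 + 540 − 450 − 270 − 180 + 90 = 1983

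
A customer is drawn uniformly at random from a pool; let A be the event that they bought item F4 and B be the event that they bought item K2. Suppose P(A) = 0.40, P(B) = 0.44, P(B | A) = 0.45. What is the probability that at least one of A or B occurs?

0.66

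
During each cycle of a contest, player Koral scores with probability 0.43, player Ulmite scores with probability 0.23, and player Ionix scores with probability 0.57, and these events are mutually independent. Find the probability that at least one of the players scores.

0.811273

Independence gives P(none) = ∏(1 − pᵢ).
P(none) = (1 − 0.43) × (1 − 0.23) × (1 − 0.57) = 0.57 × 0.77 × 0.43 = 0.188727
P(at least one) = 1 − 0.188727 = 0.811273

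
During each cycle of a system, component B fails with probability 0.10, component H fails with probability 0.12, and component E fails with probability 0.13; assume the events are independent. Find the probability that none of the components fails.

0.68904

P(none) = (1 − 0.10) × (1 − 0.12) × (1 − 0.13) = 0.90 × 0.88 × 0.87 = 0.68904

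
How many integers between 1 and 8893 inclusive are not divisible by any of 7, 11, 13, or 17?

6021

floor(8893/7) + floor(8893/11) + floor(8893/13) + floor(8893/17) − floor(8893/77) − floor(8893/91) − floor(8893/119) − floor(8893/143) − floor(8893/187) − floor(8893/221) + floor(8893/1001) + floor(8893/1309) + floor(8893/1547) + floor(8893/2431) − floor(8893/17017) = 1270 + 808 + 684 + 523 − 115 − 97 − 74 − 62 − 47 − 40 + 8 + 6 + 5 + 3 − 0 = 2872
8893 − 2872 = 6021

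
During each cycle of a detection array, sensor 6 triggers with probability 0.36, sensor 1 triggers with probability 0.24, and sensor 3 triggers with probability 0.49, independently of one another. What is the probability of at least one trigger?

Independence gives P(none) = ∏(1 − pᵢ).
P(none) = (1 − 0.36) × (1 − 0.24) × (1 − 0.49) = 0.64 × 0.76 × 0.51 = 0.248064
P(at least one) = 1 − 0.248064 = 0.751936

0.751936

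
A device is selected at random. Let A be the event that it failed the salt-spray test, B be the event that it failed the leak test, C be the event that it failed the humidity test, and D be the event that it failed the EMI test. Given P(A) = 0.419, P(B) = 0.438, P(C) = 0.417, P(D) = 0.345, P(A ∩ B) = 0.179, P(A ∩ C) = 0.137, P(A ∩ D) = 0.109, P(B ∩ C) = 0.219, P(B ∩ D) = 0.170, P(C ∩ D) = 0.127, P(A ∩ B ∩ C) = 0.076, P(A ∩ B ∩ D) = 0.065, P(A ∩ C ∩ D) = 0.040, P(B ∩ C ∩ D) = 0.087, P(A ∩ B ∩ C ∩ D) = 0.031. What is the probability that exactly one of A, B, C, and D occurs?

0.417

P(exactly one) = 0.419 + 0.438 + 0.417 + 0.345 − 2·0.179 − 2·0.137 − 2·0.109 − 2·0.219 − 2·0.170 − 2·0.127 + 3·0.076 + 3·0.065 + 3·0.040 + 3·0.087 − 4·0.031 = 0.417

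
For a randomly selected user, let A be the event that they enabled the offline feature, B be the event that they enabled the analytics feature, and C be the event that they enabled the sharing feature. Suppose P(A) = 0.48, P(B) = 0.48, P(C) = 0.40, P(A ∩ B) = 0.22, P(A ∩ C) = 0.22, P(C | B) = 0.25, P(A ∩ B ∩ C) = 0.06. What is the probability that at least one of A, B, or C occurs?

0.86

P(B ∩ C) = P(B)·P(C|B) = 0.48 × 0.25 = 0.12
Using inclusion–exclusion:
P(A ∪ B ∪ C) = 0.48 + 0.48 + 0.40 − 0.22 − 0.22 − 0.12 + 0.06 = 0.86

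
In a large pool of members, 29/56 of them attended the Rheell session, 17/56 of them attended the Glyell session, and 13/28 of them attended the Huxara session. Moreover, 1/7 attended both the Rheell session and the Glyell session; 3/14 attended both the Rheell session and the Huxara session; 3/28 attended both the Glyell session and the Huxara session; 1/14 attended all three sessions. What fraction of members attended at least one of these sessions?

P(at least one) = 29/56 + 17/56 + 13/28 − 1/7 − 3/14 − 3/28 + 1/14 = 25/28

25/28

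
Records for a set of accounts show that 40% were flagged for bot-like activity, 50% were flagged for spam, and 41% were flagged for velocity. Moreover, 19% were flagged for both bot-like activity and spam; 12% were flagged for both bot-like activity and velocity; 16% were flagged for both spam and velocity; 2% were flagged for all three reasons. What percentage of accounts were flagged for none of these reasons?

14%

Apply inclusion-exclusion:
P(at least one) = 40 + 50 + 41 − 19 − 12 − 16 + 2 = 86%
P(none) = 100% − 86% = 14%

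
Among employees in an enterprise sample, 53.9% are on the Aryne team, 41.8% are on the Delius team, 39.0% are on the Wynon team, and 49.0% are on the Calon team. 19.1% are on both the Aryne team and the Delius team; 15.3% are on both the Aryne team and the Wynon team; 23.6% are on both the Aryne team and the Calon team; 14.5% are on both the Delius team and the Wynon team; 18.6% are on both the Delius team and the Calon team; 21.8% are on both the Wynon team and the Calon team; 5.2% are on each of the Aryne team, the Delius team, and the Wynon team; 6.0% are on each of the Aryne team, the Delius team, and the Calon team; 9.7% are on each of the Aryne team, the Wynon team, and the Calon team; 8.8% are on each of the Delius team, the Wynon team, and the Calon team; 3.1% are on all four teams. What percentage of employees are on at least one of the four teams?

P(≥1) = 53.9 + 41.8 + 39.0 + 49.0 − 19.1 − 15.3 − 23.6 − 14.5 − 18.6 − 21.8 + 5.2 + 6.0 + 9.7 + 8.8 − 3.1 = 97.4%

97.4%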